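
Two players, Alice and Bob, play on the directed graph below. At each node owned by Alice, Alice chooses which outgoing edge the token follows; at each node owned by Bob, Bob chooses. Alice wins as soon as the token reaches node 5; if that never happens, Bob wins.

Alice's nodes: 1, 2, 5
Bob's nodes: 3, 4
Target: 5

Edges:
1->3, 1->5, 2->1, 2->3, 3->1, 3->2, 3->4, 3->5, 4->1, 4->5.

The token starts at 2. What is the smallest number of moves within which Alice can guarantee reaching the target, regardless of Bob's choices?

A0 = {5}
A1: add {1} — 1 (Alice) has 1→5.
A2: add {2, 4} — 2 (Alice) has 2→1; 4 (Bob): all of {1, 5} already in.
2 enters the attractor at level 2, so Alice can force the target in 2 moves from there.

2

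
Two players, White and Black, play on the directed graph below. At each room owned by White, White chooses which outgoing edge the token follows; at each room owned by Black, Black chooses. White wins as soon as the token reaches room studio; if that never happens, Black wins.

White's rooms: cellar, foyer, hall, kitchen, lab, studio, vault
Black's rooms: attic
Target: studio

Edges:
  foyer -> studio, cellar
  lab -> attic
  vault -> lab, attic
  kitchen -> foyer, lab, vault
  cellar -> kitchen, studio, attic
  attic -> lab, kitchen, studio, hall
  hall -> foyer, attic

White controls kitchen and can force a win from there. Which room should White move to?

foyer

A0 = {studio}
A1: add {cellar, foyer} — foyer (White) has foyer→studio; cellar (White) has cellar→studio.
A2: add {hall, kitchen} — kitchen (White) has kitchen→foyer; hall (White) has hall→foyer.
A3 = A2; e.g. lab (White) has no edge into A2. Fixed point.
From kitchen, successor foyer is in the attractor (rank 1); the other successors lab, vault are not.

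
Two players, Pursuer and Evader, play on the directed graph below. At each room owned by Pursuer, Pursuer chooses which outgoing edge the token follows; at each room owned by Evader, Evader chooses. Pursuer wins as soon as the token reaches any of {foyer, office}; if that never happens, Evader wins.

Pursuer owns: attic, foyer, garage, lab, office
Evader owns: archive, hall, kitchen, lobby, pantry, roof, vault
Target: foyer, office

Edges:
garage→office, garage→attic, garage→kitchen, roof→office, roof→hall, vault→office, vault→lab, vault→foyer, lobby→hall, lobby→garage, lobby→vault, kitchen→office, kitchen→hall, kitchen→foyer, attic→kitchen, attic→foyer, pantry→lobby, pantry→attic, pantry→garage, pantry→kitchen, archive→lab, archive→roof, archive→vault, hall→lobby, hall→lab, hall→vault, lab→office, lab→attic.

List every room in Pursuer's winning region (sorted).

A0 = {foyer, office}
A1: add {attic, garage, lab} — attic (Pursuer) has attic→foyer; lab (Pursuer) has lab→office; garage (Pursuer) has garage→office.
A2: add {vault} — vault (Evader): all of {office, lab, foyer} already in.
A3 = A2; e.g. pantry (Evader) can still go to lobby. Fixed point.
Pursuer's winning region = {attic, foyer, garage, lab, office, vault}.

attic, foyer, garage, lab, office, vault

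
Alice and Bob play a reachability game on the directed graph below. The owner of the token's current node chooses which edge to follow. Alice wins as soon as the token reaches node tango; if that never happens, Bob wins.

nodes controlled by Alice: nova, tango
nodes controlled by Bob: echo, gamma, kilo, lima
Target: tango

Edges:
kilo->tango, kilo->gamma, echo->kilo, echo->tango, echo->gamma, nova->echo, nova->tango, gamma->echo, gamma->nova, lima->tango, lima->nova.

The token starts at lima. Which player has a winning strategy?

A0 = {tango}
A1: add {nova} — nova (Alice) has nova→tango.
A2: add {lima} — lima (Bob): all of {tango, nova} already in.
A3 = A2; e.g. kilo (Bob) can still go to gamma. Fixed point.
lima ∈ A2, so Alice can force the target.

Alice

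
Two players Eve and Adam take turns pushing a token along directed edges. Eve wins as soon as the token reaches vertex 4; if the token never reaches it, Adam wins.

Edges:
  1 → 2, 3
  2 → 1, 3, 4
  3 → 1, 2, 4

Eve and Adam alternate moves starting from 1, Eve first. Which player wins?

Adam

Track states (vertex, player-to-move).
A0 = {(4,Eve), (4,Adam)}
A1: add {(2,Eve), (3,Eve)}.
A2: add {(1,Adam)}.
A3 = A2; e.g. (1,Eve) stays out. (1,Eve) never enters ⇒ Adam avoids the target.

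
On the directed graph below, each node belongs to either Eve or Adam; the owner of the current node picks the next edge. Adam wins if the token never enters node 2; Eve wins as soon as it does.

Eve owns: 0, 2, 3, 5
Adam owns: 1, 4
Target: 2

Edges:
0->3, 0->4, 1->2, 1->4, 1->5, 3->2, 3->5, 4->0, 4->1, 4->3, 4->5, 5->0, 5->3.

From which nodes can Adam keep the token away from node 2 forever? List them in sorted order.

1, 4

A0 = {2}
A1: add {3} — 3 (Eve) has 3→2.
A2: add {0, 5} — 0 (Eve) has 0→3; 5 (Eve) has 5→3.
A3 = A2; e.g. 1 (Adam) can still go to 4. Fixed point.
Eve's attractor = {0, 2, 3, 5}; Adam avoids the target exactly from the complement.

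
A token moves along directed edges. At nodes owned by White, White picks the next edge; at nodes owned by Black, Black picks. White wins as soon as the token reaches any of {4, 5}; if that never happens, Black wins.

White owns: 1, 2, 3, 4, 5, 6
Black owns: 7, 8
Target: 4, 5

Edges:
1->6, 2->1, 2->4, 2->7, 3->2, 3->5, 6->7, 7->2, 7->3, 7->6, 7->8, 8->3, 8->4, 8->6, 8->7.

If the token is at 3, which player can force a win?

A0 = {4, 5}
A1: add {2, 3} — 2 (White) has 2→4; 3 (White) has 3→5.
A2 = A1; e.g. 1 (White) has no edge into A1. Fixed point.
3 ∈ A1, so White can force the target.

White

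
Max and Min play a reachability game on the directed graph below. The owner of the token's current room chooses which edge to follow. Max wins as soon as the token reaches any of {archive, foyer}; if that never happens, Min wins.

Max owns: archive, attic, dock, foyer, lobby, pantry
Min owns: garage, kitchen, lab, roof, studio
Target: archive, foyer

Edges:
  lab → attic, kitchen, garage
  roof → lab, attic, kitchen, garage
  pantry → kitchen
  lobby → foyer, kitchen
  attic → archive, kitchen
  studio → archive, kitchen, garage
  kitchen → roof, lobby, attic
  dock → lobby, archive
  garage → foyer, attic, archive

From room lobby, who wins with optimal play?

A0 = {archive, foyer}
A1: add {attic, dock, lobby} — lobby (Max) has lobby→foyer; attic (Max) has attic→archive; dock (Max) has dock→archive.
lobby ∈ A1, so Max can force the target.

Max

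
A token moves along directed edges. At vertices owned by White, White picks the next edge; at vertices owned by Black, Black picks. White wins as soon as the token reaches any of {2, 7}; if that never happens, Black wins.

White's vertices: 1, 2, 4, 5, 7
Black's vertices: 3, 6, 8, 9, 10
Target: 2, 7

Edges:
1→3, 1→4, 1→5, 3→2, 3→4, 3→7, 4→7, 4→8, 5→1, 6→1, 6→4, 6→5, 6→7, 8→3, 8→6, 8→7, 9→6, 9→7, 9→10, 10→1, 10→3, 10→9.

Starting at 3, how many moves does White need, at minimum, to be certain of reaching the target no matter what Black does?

A0 = {2, 7}
A1: add {4} — 4 (White) has 4→7.
A2: add {1, 3} — 1 (White) has 1→4; 3 (Black): all of {2, 4, 7} already in.
3 enters the attractor at level 2, so White can force the target in 2 moves from there.

2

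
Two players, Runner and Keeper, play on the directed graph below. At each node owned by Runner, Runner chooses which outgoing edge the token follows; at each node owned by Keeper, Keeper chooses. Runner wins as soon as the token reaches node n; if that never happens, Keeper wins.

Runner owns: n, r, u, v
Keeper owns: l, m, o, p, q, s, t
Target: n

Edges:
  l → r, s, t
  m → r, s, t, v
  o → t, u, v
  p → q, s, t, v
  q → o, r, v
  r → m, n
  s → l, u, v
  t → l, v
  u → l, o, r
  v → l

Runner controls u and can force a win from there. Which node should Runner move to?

r

A0 = {n}
A1: add {r} — r (Runner) has r→n.
A2: add {u} — u (Runner) has u→r.
A3 = A2; e.g. l (Keeper) can still go to s. Fixed point.
From u, successor r is in the attractor (rank 1); the other successors l, o are not.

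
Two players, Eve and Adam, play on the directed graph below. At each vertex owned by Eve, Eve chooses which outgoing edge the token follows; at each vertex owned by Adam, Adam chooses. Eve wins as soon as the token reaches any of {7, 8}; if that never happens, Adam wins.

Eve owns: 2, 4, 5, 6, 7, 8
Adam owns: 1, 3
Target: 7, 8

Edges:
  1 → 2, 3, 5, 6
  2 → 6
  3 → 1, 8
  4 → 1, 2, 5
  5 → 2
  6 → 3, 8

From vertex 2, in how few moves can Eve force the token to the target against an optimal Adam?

2

A0 = {7, 8}
A1: add {6} — 6 (Eve) has 6→8.
A2: add {2} — 2 (Eve) has 2→6.
2 enters the attractor at level 2, so Eve can force the target in 2 moves from there.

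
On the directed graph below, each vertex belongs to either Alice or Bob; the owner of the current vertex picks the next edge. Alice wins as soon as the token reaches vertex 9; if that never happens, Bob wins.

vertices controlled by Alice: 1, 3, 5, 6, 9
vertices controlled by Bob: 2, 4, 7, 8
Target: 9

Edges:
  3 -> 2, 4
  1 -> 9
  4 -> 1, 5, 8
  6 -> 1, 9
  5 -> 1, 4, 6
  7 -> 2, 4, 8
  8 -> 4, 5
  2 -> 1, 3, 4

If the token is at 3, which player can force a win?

A0 = {9}
A1: add {1, 6} — 1 (Alice) has 1→9; 6 (Alice) has 6→9.
A2: add {5} — 5 (Alice) has 5→1.
A3 = A2; e.g. 2 (Bob) can still go to 3. Fixed point.
3 never enters the attractor, so Bob can avoid the target forever.

Bob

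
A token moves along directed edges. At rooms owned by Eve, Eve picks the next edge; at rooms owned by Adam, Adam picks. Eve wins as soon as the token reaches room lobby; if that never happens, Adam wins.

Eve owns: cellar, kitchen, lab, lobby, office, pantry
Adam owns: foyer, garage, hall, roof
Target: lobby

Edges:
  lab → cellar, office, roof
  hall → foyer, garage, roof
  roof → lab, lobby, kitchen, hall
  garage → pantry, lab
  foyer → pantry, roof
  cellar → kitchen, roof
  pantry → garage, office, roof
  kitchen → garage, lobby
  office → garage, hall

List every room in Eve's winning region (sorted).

cellar, kitchen, lab, lobby

A0 = {lobby}
A1: add {kitchen} — kitchen (Eve) has kitchen→lobby.
A2: add {cellar} — cellar (Eve) has cellar→kitchen.
A3: add {lab} — lab (Eve) has lab→cellar.
A4 = A3; e.g. foyer (Adam) can still go to pantry. Fixed point.
Eve's winning region = {cellar, kitchen, lab, lobby}.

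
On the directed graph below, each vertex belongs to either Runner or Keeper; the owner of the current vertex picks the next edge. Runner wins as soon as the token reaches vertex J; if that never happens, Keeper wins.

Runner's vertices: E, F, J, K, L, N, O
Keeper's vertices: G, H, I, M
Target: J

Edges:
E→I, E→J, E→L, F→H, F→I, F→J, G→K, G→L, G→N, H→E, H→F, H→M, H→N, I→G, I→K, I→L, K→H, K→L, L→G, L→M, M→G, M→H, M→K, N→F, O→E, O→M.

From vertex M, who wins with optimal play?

Keeper

A0 = {J}
A1: add {E, F} — E (Runner) has E→J; F (Runner) has F→J.
A2: add {N, O} — N (Runner) has N→F; O (Runner) has O→E.
A3 = A2; e.g. G (Keeper) can still go to K. Fixed point.
M never enters the attractor, so Keeper can avoid the target forever.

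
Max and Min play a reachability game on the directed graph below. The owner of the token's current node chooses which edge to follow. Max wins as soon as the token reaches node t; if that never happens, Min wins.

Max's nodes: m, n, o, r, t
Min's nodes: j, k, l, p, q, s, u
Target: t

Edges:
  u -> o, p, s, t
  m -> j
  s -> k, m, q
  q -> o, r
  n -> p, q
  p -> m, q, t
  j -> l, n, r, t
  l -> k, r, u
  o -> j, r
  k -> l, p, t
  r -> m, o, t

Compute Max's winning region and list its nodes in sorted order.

n, o, q, r, t

A0 = {t}
A1: add {r} — r (Max) has r→t.
A2: add {o} — o (Max) has o→r.
A3: add {q} — q (Min): all of {o, r} already in.
A4: add {n} — n (Max) has n→q.
A5 = A4; e.g. j (Min) can still go to l. Fixed point.
Max's winning region = {n, o, q, r, t}.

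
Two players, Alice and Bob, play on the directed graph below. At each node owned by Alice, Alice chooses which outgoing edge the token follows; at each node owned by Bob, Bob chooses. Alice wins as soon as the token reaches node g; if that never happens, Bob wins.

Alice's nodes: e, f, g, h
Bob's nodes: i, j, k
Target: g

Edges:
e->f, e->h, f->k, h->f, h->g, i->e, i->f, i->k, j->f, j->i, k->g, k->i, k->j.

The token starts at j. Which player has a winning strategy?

Bob

A0 = {g}
A1: add {h} — h (Alice) has h→g.
A2: add {e} — e (Alice) has e→h.
A3 = A2; e.g. f (Alice) has no edge into A2. Fixed point.
j never enters the attractor, so Bob can avoid the target forever.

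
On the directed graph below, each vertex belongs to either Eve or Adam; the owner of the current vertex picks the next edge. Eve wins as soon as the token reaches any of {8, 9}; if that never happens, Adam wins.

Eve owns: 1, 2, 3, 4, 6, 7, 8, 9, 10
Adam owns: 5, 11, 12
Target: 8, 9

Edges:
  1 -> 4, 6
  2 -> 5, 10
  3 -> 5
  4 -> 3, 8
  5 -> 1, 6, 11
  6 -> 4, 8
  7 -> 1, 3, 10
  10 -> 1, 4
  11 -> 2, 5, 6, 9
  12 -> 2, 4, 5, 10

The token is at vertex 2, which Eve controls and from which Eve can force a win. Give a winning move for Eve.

A0 = {8, 9}
A1: add {4, 6} — 4 (Eve) has 4→8; 6 (Eve) has 6→8.
A2: add {1, 10} — 1 (Eve) has 1→4; 10 (Eve) has 10→4.
A3: add {2, 7} — 2 (Eve) has 2→10; 7 (Eve) has 7→1.
A4 = A3; e.g. 3 (Eve) has no edge into A3. Fixed point.
From 2, successor 10 is in the attractor (rank 2); the other successor 5 is not.

10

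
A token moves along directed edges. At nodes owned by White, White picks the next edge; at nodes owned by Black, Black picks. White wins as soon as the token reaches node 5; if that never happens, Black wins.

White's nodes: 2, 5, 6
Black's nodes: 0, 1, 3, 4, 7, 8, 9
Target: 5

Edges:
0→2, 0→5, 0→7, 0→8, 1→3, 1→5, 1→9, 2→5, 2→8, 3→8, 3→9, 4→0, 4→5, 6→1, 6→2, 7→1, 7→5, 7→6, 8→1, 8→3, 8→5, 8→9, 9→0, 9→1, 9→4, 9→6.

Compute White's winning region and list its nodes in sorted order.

A0 = {5}
A1: add {2} — 2 (White) has 2→5.
A2: add {6} — 6 (White) has 6→2.
A3 = A2; e.g. 0 (Black) can still go to 7. Fixed point.
White's winning region = {2, 5, 6}.

2, 5, 6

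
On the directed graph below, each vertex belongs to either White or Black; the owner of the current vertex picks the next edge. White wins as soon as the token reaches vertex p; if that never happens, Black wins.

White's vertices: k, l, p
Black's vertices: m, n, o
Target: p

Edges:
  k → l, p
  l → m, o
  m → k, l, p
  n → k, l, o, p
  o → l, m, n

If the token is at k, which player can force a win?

White

A0 = {p}
A1: add {k} — k (White) has k→p.
A2 = A1; e.g. l (White) has no edge into A1. Fixed point.
k ∈ A1, so White can force the target.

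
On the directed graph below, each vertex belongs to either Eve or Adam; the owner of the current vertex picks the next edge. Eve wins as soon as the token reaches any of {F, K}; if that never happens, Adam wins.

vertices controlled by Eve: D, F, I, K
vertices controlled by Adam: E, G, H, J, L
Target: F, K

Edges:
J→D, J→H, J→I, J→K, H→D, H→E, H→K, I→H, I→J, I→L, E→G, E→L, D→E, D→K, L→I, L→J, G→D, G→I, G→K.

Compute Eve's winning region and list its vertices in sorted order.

D, F, K

A0 = {F, K}
A1: add {D} — D (Eve) has D→K.
A2 = A1; e.g. E (Adam) can still go to G. Fixed point.
Eve's winning region = {D, F, K}.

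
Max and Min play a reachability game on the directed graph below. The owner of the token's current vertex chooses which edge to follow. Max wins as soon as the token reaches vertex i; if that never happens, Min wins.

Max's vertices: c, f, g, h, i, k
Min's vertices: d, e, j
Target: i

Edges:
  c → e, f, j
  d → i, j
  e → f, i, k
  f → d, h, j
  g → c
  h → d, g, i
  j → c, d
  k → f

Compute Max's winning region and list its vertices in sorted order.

c, e, f, g, h, i, k

A0 = {i}
A1: add {h} — h (Max) has h→i.
A2: add {f} — f (Max) has f→h.
A3: add {c, k} — c (Max) has c→f; k (Max) has k→f.
A4: add {e, g} — e (Min): all of {f, i, k} already in; g (Max) has g→c.
A5 = A4; e.g. d (Min) can still go to j. Fixed point.
Max's winning region = {c, e, f, g, h, i, k}.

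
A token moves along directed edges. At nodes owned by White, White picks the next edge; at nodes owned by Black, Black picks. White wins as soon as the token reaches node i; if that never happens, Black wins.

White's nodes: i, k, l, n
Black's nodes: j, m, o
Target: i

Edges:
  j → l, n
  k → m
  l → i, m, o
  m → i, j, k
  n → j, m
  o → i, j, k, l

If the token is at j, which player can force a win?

A0 = {i}
A1: add {l} — l (White) has l→i.
A2 = A1; e.g. j (Black) can still go to n. Fixed point.
j never enters the attractor, so Black can avoid the target forever.

Black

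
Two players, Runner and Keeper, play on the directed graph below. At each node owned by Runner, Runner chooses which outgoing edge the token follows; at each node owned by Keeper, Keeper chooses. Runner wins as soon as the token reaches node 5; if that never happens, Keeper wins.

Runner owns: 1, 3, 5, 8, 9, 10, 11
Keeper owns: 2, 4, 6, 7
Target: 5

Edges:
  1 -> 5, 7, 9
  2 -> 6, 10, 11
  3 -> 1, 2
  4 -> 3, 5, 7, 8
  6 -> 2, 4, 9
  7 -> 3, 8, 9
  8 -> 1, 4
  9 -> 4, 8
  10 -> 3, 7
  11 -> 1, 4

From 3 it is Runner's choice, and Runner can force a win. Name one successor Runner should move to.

1

A0 = {5}
A1: add {1} — 1 (Runner) has 1→5.
A2: add {3, 8, 11} — 3 (Runner) has 3→1; 8 (Runner) has 8→1; 11 (Runner) has 11→1.
A3: add {9, 10} — 9 (Runner) has 9→8; 10 (Runner) has 10→3.
A4: add {7} — 7 (Keeper): all of {3, 8, 9} already in.
A5: add {4} — 4 (Keeper): all of {3, 5, 7, 8} already in.
A6 = A5; e.g. 2 (Keeper) can still go to 6. Fixed point.
From 3, successor 1 is in the attractor (rank 1); the other successor 2 is not.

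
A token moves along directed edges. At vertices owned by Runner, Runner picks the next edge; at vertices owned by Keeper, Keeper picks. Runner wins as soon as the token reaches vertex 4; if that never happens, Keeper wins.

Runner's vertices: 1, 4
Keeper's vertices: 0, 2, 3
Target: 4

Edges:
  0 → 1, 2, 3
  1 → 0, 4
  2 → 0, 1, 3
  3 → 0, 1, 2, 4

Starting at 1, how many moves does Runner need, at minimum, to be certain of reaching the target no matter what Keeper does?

A0 = {4}
A1: add {1} — 1 (Runner) has 1→4.
A2 = A1; e.g. 0 (Keeper) can still go to 2. Fixed point.
1 enters the attractor at level 1, so Runner can force the target in 1 move from there.

1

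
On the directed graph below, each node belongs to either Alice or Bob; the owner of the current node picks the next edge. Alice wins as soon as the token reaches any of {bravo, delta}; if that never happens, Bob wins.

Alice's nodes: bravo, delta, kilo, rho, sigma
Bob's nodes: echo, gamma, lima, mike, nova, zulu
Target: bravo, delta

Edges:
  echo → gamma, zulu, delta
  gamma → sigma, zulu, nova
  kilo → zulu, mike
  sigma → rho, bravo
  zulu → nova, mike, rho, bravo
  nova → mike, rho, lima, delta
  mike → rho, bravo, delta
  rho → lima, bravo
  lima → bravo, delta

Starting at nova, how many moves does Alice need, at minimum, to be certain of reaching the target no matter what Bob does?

3

A0 = {bravo, delta}
A1: add {lima, rho, sigma} — sigma (Alice) has sigma→bravo; rho (Alice) has rho→bravo; lima (Bob): all of {bravo, delta} already in.
A2: add {mike} — mike (Bob): all of {rho, bravo, delta} already in.
A3: add {kilo, nova} — kilo (Alice) has kilo→mike; nova (Bob): all of {mike, rho, lima, delta} already in.
nova enters the attractor at level 3, so Alice can force the target in 3 moves from there.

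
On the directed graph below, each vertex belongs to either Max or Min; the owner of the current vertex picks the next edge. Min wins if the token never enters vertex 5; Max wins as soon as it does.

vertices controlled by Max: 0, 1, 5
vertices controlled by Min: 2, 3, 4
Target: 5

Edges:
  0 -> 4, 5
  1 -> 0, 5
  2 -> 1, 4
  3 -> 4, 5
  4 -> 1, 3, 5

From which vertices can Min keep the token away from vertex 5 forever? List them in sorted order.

2, 3, 4

A0 = {5}
A1: add {0, 1} — 0 (Max) has 0→5; 1 (Max) has 1→5.
A2 = A1; e.g. 2 (Min) can still go to 4. Fixed point.
Max's attractor = {0, 1, 5}; Min avoids the target exactly from the complement.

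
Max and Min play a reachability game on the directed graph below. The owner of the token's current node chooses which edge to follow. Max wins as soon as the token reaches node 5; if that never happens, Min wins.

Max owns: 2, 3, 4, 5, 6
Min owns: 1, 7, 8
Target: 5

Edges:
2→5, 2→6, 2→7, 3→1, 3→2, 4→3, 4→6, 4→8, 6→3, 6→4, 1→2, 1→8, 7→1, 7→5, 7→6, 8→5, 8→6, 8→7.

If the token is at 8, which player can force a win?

Min

A0 = {5}
A1: add {2} — 2 (Max) has 2→5.
A2: add {3} — 3 (Max) has 3→2.
A3: add {4, 6} — 4 (Max) has 4→3; 6 (Max) has 6→3.
A4 = A3; e.g. 1 (Min) can still go to 8. Fixed point.
8 never enters the attractor, so Min can avoid the target forever.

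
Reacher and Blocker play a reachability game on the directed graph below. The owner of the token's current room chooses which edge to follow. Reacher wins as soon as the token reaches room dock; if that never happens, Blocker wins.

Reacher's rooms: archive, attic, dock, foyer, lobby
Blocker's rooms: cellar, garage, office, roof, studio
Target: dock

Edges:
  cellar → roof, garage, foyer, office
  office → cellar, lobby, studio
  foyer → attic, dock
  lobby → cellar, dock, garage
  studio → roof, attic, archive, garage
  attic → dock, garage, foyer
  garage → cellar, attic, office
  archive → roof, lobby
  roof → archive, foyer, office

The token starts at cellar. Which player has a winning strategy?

Blocker

A0 = {dock}
A1: add {attic, foyer, lobby} — attic (Reacher) has attic→dock; lobby (Reacher) has lobby→dock; foyer (Reacher) has foyer→dock.
A2: add {archive} — archive (Reacher) has archive→lobby.
A3 = A2; e.g. cellar (Blocker) can still go to roof. Fixed point.
cellar never enters the attractor, so Blocker can avoid the target forever.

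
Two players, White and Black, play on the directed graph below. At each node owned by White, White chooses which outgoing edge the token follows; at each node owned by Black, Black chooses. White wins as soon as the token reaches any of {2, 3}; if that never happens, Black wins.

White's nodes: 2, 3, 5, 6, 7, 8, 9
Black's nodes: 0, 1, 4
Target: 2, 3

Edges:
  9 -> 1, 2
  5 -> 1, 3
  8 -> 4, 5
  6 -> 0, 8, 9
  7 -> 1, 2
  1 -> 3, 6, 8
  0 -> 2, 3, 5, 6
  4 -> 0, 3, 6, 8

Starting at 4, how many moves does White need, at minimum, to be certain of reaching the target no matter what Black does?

A0 = {2, 3}
A1: add {5, 7, 9} — 5 (White) has 5→3; 7 (White) has 7→2; 9 (White) has 9→2.
A2: add {6, 8} — 6 (White) has 6→9; 8 (White) has 8→5.
A3: add {0, 1} — 0 (Black): all of {2, 3, 5, 6} already in; 1 (Black): all of {3, 6, 8} already in.
A4: add {4} — 4 (Black): all of {0, 3, 6, 8} already in.
A4 = all vertices. Fixed point.
4 enters the attractor at level 4, so White can force the target in 4 moves from there.

4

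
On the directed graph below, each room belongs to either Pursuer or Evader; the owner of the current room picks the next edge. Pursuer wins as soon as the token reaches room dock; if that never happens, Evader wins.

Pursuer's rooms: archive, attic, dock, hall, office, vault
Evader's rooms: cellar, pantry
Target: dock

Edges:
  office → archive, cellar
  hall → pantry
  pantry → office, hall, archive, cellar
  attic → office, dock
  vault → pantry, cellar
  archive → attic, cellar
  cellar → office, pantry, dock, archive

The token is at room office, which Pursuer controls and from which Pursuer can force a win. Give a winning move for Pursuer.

A0 = {dock}
A1: add {attic} — attic (Pursuer) has attic→dock.
A2: add {archive} — archive (Pursuer) has archive→attic.
A3: add {office} — office (Pursuer) has office→archive.
A4 = A3; e.g. hall (Pursuer) has no edge into A3. Fixed point.
From office, successor archive is in the attractor (rank 2); the other successor cellar is not.

archive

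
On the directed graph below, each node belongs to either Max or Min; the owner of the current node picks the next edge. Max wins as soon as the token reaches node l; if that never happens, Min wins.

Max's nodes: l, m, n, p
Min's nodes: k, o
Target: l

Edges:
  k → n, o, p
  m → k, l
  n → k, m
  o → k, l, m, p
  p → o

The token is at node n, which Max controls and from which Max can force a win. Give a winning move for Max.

m

A0 = {l}
A1: add {m} — m (Max) has m→l.
A2: add {n} — n (Max) has n→m.
A3 = A2; e.g. k (Min) can still go to o. Fixed point.
From n, successor m is in the attractor (rank 1); the other successor k is not.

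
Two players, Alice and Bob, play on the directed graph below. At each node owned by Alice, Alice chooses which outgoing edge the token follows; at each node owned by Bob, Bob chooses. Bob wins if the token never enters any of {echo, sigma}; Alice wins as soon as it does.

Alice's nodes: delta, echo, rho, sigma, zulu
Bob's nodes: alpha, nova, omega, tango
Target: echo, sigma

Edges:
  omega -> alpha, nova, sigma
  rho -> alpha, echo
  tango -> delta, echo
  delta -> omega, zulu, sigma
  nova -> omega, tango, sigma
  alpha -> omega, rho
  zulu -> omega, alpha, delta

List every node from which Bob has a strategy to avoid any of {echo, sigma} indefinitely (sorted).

A0 = {echo, sigma}
A1: add {delta, rho} — delta (Alice) has delta→sigma; rho (Alice) has rho→echo.
A2: add {tango, zulu} — tango (Bob): all of {delta, echo} already in; zulu (Alice) has zulu→delta.
A3 = A2; e.g. omega (Bob) can still go to alpha. Fixed point.
Alice's attractor = {delta, echo, rho, sigma, tango, zulu}; Bob avoids the target exactly from the complement.

alpha, nova, omega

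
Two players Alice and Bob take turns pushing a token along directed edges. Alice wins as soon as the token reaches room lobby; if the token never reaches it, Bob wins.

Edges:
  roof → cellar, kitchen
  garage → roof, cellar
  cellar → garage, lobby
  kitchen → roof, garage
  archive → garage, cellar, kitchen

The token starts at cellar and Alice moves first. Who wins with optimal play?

Alice

Track states (vertex, player-to-move).
A0 = {(lobby,Alice), (lobby,Bob)}
A1: add {(cellar,Alice)}.
(cellar,Alice) ∈ A1 ⇒ Alice forces the target.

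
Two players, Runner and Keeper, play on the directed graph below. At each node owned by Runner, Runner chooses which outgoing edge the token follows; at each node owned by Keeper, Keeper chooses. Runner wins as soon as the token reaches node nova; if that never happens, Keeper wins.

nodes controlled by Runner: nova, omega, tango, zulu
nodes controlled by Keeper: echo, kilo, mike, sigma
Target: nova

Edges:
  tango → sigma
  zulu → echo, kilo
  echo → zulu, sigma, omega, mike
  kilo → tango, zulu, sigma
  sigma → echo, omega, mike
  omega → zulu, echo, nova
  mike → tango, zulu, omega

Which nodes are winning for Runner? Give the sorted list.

A0 = {nova}
A1: add {omega} — omega (Runner) has omega→nova.
A2 = A1; e.g. tango (Runner) has no edge into A1. Fixed point.
Runner's winning region = {nova, omega}.

nova, omega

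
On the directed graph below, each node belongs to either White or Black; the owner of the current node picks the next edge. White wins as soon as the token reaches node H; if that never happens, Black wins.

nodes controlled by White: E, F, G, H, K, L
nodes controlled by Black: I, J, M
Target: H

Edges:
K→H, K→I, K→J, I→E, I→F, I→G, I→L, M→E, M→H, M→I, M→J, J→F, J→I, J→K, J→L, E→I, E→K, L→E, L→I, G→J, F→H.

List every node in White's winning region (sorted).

E, F, H, K, L

A0 = {H}
A1: add {F, K} — F (White) has F→H; K (White) has K→H.
A2: add {E} — E (White) has E→K.
A3: add {L} — L (White) has L→E.
A4 = A3; e.g. G (White) has no edge into A3. Fixed point.
White's winning region = {E, F, H, K, L}.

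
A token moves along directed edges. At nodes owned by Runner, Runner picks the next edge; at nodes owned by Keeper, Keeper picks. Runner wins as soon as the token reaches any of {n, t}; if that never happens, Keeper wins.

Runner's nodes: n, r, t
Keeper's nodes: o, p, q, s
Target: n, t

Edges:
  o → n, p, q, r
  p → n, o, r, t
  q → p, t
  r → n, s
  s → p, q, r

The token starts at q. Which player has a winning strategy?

A0 = {n, t}
A1: add {r} — r (Runner) has r→n.
A2 = A1; e.g. o (Keeper) can still go to p. Fixed point.
q never enters the attractor, so Keeper can avoid the target forever.

Keeper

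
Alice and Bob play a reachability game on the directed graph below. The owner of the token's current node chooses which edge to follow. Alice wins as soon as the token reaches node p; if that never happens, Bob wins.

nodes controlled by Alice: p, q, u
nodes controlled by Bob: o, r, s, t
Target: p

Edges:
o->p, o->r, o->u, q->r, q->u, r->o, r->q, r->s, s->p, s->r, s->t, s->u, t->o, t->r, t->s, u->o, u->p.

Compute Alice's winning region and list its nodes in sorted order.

A0 = {p}
A1: add {u} — u (Alice) has u→p.
A2: add {q} — q (Alice) has q→u.
A3 = A2; e.g. o (Bob) can still go to r. Fixed point.
Alice's winning region = {p, q, u}.

p, q, u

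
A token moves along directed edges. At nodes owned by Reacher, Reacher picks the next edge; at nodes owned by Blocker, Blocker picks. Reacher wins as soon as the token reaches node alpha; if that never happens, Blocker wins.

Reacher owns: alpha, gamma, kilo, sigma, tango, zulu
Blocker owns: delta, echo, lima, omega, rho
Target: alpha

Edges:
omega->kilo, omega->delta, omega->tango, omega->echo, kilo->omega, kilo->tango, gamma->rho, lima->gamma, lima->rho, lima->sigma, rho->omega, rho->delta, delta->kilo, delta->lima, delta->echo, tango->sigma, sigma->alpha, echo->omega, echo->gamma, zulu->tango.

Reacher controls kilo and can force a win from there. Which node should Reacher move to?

A0 = {alpha}
A1: add {sigma} — sigma (Reacher) has sigma→alpha.
A2: add {tango} — tango (Reacher) has tango→sigma.
A3: add {kilo, zulu} — kilo (Reacher) has kilo→tango; zulu (Reacher) has zulu→tango.
A4 = A3; e.g. omega (Blocker) can still go to delta. Fixed point.
From kilo, successor tango is in the attractor (rank 2); the other successor omega is not.

tango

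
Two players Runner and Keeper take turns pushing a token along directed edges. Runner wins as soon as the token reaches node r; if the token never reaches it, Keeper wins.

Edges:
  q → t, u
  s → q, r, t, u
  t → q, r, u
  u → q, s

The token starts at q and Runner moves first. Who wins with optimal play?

Track states (vertex, player-to-move).
A0 = {(r,Runner), (r,Keeper)}
A1: add {(s,Runner), (t,Runner)}.
A2 = A1; e.g. (q,Runner) stays out. (q,Runner) never enters ⇒ Keeper avoids the target.

Keeper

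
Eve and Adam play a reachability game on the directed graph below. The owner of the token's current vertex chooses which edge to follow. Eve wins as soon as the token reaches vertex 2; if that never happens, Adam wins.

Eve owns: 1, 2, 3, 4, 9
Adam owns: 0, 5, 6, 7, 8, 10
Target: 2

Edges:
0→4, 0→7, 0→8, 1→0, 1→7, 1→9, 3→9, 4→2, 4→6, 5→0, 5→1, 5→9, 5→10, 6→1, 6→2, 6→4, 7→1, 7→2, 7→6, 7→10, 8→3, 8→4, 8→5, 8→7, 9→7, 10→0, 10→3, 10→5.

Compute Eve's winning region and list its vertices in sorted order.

2, 4

A0 = {2}
A1: add {4} — 4 (Eve) has 4→2.
A2 = A1; e.g. 0 (Adam) can still go to 7. Fixed point.
Eve's winning region = {2, 4}.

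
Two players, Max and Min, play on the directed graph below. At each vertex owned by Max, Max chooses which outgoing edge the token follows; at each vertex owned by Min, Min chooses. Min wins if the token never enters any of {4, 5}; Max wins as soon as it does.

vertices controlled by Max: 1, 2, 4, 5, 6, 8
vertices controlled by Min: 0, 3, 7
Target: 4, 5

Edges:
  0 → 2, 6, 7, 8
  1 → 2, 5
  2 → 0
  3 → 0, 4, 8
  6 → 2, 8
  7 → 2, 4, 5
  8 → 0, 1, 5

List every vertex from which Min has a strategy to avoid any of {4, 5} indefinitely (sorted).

0, 2, 3, 7

A0 = {4, 5}
A1: add {1, 8} — 1 (Max) has 1→5; 8 (Max) has 8→5.
A2: add {6} — 6 (Max) has 6→8.
A3 = A2; e.g. 0 (Min) can still go to 2. Fixed point.
Max's attractor = {1, 4, 5, 6, 8}; Min avoids the target exactly from the complement.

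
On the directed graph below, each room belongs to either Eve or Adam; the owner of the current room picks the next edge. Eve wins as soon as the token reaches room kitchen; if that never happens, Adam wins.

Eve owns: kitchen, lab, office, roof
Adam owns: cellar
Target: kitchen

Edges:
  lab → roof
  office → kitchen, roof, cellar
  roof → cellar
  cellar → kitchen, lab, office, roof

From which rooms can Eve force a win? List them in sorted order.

kitchen, office

A0 = {kitchen}
A1: add {office} — office (Eve) has office→kitchen.
A2 = A1; e.g. lab (Eve) has no edge into A1. Fixed point.
Eve's winning region = {kitchen, office}.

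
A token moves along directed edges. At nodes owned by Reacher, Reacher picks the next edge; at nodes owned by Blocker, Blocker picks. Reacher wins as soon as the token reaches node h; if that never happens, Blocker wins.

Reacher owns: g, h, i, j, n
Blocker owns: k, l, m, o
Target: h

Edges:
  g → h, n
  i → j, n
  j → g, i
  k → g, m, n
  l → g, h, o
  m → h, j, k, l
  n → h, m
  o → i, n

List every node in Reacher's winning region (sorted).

A0 = {h}
A1: add {g, n} — g (Reacher) has g→h; n (Reacher) has n→h.
A2: add {i, j} — i (Reacher) has i→n; j (Reacher) has j→g.
A3: add {o} — o (Blocker): all of {i, n} already in.
A4: add {l} — l (Blocker): all of {g, h, o} already in.
A5 = A4; e.g. k (Blocker) can still go to m. Fixed point.
Reacher's winning region = {g, h, i, j, l, n, o}.

g, h, i, j, l, n, o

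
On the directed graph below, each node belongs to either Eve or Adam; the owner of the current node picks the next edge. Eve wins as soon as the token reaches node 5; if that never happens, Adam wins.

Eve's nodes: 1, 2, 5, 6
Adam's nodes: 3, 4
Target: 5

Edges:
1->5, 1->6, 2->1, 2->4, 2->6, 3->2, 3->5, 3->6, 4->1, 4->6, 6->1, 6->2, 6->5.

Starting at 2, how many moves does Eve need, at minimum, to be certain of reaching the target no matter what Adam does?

A0 = {5}
A1: add {1, 6} — 1 (Eve) has 1→5; 6 (Eve) has 6→5.
A2: add {2, 4} — 2 (Eve) has 2→1; 4 (Adam): all of {1, 6} already in.
2 enters the attractor at level 2, so Eve can force the target in 2 moves from there.

2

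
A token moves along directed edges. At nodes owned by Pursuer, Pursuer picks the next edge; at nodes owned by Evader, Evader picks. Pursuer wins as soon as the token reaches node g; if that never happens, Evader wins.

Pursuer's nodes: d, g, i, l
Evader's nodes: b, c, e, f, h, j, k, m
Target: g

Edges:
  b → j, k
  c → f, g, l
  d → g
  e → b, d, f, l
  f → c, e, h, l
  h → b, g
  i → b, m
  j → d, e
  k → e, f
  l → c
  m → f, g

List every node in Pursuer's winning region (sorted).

A0 = {g}
A1: add {d} — d (Pursuer) has d→g.
A2 = A1; e.g. b (Evader) can still go to j. Fixed point.
Pursuer's winning region = {d, g}.

d, g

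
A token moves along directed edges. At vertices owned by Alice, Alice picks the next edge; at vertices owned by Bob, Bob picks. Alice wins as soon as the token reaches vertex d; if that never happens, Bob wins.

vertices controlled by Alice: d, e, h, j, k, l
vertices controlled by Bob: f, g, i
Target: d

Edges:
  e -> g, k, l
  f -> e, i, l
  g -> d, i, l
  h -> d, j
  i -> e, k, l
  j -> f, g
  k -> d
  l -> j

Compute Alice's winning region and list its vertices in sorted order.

d, e, h, k

A0 = {d}
A1: add {h, k} — h (Alice) has h→d; k (Alice) has k→d.
A2: add {e} — e (Alice) has e→k.
A3 = A2; e.g. f (Bob) can still go to i. Fixed point.
Alice's winning region = {d, e, h, k}.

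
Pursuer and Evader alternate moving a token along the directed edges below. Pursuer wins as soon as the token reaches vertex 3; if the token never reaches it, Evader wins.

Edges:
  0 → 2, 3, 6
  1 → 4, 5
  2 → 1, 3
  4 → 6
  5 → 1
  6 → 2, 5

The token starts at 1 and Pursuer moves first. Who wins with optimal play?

Evader

Track states (vertex, player-to-move).
A0 = {(3,Pursuer), (3,Evader)}
A1: add {(0,Pursuer), (2,Pursuer)}.
A2 = A1; e.g. (0,Evader) stays out. (1,Pursuer) never enters ⇒ Evader avoids the target.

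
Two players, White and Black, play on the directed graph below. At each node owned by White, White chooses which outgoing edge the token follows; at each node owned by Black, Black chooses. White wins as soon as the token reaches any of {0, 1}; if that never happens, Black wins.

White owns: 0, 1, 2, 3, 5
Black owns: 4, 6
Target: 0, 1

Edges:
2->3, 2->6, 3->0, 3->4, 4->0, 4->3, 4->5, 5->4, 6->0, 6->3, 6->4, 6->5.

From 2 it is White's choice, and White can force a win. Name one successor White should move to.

3

A0 = {0, 1}
A1: add {3} — 3 (White) has 3→0.
A2: add {2} — 2 (White) has 2→3.
A3 = A2; e.g. 4 (Black) can still go to 5. Fixed point.
From 2, successor 3 is in the attractor (rank 1); the other successor 6 is not.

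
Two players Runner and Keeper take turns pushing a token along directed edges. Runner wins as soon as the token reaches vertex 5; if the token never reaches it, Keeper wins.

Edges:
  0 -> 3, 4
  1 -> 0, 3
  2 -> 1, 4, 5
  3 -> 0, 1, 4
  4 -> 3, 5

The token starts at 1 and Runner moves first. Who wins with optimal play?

Track states (vertex, player-to-move).
A0 = {(5,Runner), (5,Keeper)}
A1: add {(2,Runner), (4,Runner)}.
A2 = A1; e.g. (0,Runner) stays out. (1,Runner) never enters ⇒ Keeper avoids the target.

Keeper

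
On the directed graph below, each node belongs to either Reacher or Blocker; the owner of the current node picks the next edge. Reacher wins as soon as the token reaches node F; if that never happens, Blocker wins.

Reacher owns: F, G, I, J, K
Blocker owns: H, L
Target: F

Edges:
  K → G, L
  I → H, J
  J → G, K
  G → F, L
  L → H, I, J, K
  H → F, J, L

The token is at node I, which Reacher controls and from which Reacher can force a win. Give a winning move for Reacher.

A0 = {F}
A1: add {G} — G (Reacher) has G→F.
A2: add {J, K} — J (Reacher) has J→G; K (Reacher) has K→G.
A3: add {I} — I (Reacher) has I→J.
A4 = A3; e.g. H (Blocker) can still go to L. Fixed point.
From I, successor J is in the attractor (rank 2); the other successor H is not.

J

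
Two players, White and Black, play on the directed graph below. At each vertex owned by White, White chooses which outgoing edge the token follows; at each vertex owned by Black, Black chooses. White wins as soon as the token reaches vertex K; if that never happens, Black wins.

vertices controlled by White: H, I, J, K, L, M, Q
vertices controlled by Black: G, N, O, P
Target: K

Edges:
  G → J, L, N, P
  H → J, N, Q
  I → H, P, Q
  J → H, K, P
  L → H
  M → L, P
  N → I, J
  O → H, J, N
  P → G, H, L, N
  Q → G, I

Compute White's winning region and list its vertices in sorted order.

A0 = {K}
A1: add {J} — J (White) has J→K.
A2: add {H} — H (White) has H→J.
A3: add {I, L} — I (White) has I→H; L (White) has L→H.
A4: add {M, N, Q} — M (White) has M→L; N (Black): all of {I, J} already in; Q (White) has Q→I.
A5: add {O} — O (Black): all of {H, J, N} already in.
A6 = A5; e.g. G (Black) can still go to P. Fixed point.
White's winning region = {H, I, J, K, L, M, N, O, Q}.

H, I, J, K, L, M, N, O, Q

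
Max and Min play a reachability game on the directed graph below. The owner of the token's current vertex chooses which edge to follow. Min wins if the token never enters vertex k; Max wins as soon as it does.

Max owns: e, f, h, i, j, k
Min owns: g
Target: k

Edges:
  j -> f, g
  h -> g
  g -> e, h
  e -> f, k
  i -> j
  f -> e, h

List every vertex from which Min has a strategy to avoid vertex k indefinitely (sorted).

A0 = {k}
A1: add {e} — e (Max) has e→k.
A2: add {f} — f (Max) has f→e.
A3: add {j} — j (Max) has j→f.
A4: add {i} — i (Max) has i→j.
A5 = A4; e.g. g (Min) can still go to h. Fixed point.
Max's attractor = {e, f, i, j, k}; Min avoids the target exactly from the complement.

g, h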